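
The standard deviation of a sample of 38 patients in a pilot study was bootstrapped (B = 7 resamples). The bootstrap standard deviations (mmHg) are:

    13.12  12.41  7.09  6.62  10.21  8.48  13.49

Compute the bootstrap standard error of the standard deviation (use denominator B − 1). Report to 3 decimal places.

SE* = 2.878

Bootstrap SE is the standard deviation of the 7 replicate standard deviations.
Mean of replicates: (13.12 + 12.41 + 7.09 + 6.62 + 10.21 + 8.48 + 13.49) / 7 = 71.4200 / 7 = 10.2029
Sum of squared deviations: (+2.9171)² + (+2.2071)² + (−3.1129)² + (−3.5829)² + (+0.0071)² + (−1.7229)² + (+3.2871)² = 49.6815
Variance = 49.6815 / 6 = 8.2803
SE* = √8.2803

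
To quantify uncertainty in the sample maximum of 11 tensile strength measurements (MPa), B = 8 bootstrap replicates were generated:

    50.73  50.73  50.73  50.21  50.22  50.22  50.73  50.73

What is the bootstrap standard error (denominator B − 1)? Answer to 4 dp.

SE* = 0.2657

Bootstrap SE is the standard deviation of the 8 replicate maximums.
Mean of replicates: (50.73 + 50.73 + 50.73 + 50.21 + 50.22 + 50.22 + 50.73 + 50.73) / 8 = 404.30000 / 8 = 50.53750
Sum of squared deviations: (+0.19250)² + (+0.19250)² + (+0.19250)² + (−0.32750)² + (−0.31750)² + (−0.31750)² + (+0.19250)² + (+0.19250)² = 0.49415
Variance = 0.49415 / 7 = 0.07059
SE* = √0.07059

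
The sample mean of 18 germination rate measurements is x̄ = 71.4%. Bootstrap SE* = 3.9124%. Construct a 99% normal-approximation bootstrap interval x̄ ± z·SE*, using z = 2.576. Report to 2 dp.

(61.32, 81.48)

Margin = 2.576 × 3.9124 = 10.078
Interval: 71.4 ± 10.078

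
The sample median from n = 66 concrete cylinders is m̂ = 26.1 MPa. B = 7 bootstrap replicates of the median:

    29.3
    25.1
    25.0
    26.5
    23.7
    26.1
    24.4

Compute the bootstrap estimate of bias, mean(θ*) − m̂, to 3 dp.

mean(θ*) = (29.3 + 25.1 + 25.0 + 26.5 + 23.7 + 26.1 + 24.4) / 7 = 25.7286
bias = 25.7286 − 26.1

bias = −0.371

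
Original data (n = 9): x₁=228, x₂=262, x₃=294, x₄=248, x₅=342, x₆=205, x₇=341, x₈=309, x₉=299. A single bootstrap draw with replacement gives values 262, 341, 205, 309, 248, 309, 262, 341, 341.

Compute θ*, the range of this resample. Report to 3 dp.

Range = 341 − 205 = 136.000

θ* = 136.000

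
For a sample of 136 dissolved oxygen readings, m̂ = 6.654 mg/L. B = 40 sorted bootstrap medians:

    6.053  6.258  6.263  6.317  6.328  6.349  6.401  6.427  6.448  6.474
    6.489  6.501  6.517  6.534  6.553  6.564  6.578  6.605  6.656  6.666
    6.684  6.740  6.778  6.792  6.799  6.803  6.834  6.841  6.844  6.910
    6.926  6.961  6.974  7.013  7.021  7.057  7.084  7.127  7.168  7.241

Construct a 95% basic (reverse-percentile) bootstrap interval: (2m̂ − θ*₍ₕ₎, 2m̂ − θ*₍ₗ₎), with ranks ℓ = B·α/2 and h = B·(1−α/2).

Percentile endpoints at ranks 1 and 39: θ*₍1₎ = 6.053, θ*₍39₎ = 7.168.
Basic interval reflects these around m̂:
  lower = 2 × 6.654 − 7.168 = 6.140
  upper = 2 × 6.654 − 6.053 = 7.255

(6.140, 7.255)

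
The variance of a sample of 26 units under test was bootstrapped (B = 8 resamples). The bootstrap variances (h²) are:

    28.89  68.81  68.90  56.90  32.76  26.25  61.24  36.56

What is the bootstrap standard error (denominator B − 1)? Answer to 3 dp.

Bootstrap SE is the standard deviation of the 8 replicate variances.
Mean of replicates: (28.89 + 68.81 + 68.90 + 56.90 + 32.76 + 26.25 + 61.24 + 36.56) / 8 = 380.3100 / 8 = 47.5388
Sum of squared deviations: (−18.6487)² + (+21.2713)² + (+21.3613)² + (+9.3612)² + (−14.7788)² + (−21.2888)² + (+13.7013)² + (−10.9787)² = 2324.0575
Variance = 2324.0575 / 7 = 332.0082
SE* = √332.0082

SE* = 18.221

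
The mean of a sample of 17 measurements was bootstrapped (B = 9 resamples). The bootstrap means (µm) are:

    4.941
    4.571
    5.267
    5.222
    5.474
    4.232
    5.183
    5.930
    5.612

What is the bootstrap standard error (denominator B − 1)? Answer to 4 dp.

SE* = 0.5205

Bootstrap SE is the standard deviation of the 9 replicate means.
Mean of replicates: (4.941 + 4.571 + 5.267 + 5.222 + 5.474 + 4.232 + 5.183 + 5.930 + 5.612) / 9 = 46.43200 / 9 = 5.15911
Sum of squared deviations: (−0.21811)² + (−0.58811)² + (+0.10789)² + (+0.06289)² + (+0.31489)² + (−0.92711)² + (+0.02389)² + (+0.77089)² + (+0.45289)² = 2.16768
Variance = 2.16768 / 8 = 0.27096
SE* = √0.27096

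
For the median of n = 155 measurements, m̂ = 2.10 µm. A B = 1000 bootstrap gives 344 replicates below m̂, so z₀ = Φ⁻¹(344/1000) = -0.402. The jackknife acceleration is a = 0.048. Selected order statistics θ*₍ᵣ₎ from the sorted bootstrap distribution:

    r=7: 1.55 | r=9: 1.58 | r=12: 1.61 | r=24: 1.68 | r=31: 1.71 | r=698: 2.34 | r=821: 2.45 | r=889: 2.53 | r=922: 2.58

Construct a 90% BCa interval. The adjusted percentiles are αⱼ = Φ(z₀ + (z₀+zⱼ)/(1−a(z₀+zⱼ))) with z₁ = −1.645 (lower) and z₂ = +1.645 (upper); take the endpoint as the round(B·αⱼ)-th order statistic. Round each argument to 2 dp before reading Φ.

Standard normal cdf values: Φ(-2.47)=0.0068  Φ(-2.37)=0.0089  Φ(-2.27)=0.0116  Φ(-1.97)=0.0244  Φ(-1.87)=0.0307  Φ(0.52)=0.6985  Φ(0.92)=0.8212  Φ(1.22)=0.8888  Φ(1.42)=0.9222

Lower: z₀ + z₁ = -0.402 + (-1.645) = -2.047; 1 − a(z₀+z₁) = 1 − (0.048)(-2.047) = 1.0983; argument = -0.402 + (-2.047)/1.0983 = -2.2659 → -2.27.
α₁ = Φ(-2.27) = 0.0116; rank = round(1000 × 0.0116) = 12; θ*₍12₎ = 1.61.
Upper: z₀ + z₂ = 1.243; 1 − a(z₀+z₂) = 0.9403; argument = 0.9199 → 0.92; α₂ = 0.8212; rank = 821; θ*₍821₎ = 2.45.

(1.61, 2.45)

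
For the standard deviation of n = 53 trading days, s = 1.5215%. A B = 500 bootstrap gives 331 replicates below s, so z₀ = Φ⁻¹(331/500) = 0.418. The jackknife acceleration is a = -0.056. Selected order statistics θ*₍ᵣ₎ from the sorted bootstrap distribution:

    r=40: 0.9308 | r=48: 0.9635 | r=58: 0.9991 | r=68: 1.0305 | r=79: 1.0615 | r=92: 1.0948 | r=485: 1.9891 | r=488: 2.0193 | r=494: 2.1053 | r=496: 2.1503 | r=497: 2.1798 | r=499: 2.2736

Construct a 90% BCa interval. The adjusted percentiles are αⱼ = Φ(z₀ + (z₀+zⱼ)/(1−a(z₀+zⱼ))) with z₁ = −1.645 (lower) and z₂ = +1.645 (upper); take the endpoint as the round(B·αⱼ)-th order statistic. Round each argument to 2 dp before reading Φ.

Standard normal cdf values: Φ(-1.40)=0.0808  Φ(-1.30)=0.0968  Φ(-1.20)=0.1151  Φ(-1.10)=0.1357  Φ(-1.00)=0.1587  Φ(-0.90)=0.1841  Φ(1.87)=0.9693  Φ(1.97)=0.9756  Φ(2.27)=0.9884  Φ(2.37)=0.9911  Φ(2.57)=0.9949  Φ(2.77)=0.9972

Lower: z₀ + z₁ = 0.418 + (-1.645) = -1.227; 1 − a(z₀+z₁) = 1 − (-0.056)(-1.227) = 0.9313; argument = 0.418 + (-1.227)/0.9313 = -0.8995 → -0.90.
α₁ = Φ(-0.90) = 0.1841; rank = round(500 × 0.1841) = 92; θ*₍92₎ = 1.0948.
Upper: z₀ + z₂ = 2.063; 1 − a(z₀+z₂) = 1.1155; argument = 2.2673 → 2.27; α₂ = 0.9884; rank = 494; θ*₍494₎ = 2.1053.

(1.0948, 2.1053)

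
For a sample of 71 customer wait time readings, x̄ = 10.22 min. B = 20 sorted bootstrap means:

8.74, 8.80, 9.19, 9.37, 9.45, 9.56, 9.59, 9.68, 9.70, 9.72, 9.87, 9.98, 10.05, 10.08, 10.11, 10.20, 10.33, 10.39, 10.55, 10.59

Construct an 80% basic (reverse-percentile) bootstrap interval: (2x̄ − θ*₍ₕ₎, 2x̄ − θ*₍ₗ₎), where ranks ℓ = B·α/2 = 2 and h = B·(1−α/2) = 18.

(10.05, 11.64)

Percentile endpoints at ranks 2 and 18: θ*₍2₎ = 8.80, θ*₍18₎ = 10.39.
Basic interval reflects these around x̄:
  lower = 2 × 10.22 − 10.39 = 10.05
  upper = 2 × 10.22 − 8.80 = 11.64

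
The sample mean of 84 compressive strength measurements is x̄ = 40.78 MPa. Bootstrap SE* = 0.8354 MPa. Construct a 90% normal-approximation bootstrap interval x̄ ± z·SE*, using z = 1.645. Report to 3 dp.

Margin = 1.645 × 0.8354 = 1.3742
Interval: 40.78 ± 1.3742

(39.406, 42.154)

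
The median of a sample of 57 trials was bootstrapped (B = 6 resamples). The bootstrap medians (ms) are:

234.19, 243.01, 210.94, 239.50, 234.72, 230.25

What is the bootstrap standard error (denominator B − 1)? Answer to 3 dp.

Bootstrap SE is the standard deviation of the 6 replicate medians.
Mean of replicates: (234.19 + 243.01 + 210.94 + 239.50 + 234.72 + 230.25) / 6 = 1392.6100 / 6 = 232.1017
Sum of squared deviations: (+2.0883)² + (+10.9083)² + (−21.1617)² + (+7.3983)² + (+2.6183)² + (−1.8517)² = 636.1887
Variance = 636.1887 / 5 = 127.2377
SE* = √127.2377

SE* = 11.280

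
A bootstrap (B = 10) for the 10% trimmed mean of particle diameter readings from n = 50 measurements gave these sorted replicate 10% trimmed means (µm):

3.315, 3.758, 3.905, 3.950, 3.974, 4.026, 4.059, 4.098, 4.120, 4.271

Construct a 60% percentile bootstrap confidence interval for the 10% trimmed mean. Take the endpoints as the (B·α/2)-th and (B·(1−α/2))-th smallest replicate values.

α = 0.40; lower rank = 10 × 0.200 = 2; upper rank = 10 × 0.800 = 8.
The 2nd smallest replicate is 3.758; the 8th is 4.098.

(3.758, 4.098)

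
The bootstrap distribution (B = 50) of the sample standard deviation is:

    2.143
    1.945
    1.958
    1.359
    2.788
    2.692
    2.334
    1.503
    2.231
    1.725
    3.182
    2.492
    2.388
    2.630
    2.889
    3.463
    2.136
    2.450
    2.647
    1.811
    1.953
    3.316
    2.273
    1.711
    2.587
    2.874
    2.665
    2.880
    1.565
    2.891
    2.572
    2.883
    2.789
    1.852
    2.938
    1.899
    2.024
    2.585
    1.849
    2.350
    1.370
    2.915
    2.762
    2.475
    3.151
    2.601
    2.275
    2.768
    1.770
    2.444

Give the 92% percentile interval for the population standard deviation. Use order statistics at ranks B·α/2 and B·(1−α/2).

Sorted replicates: 1.359, 1.370, 1.503, 1.565, 1.711, 1.725, 1.770, 1.811, 1.849, 1.852, 1.899, 1.945, 1.953, 1.958, 2.024, 2.136, 2.143, 2.231, 2.273, 2.275, 2.334, 2.350, 2.388, 2.444, 2.450, 2.475, 2.492, 2.572, 2.585, 2.587, 2.601, 2.630, 2.647, 2.665, 2.692, 2.762, 2.768, 2.788, 2.789, 2.874, 2.880, 2.883, 2.889, 2.891, 2.915, 2.938, 3.151, 3.182, 3.316, 3.463
α = 0.08; lower rank = 50 × 0.040 = 2; upper rank = 50 × 0.960 = 48.
The 2nd smallest replicate is 1.370; the 48th is 3.182.

(1.370, 3.182)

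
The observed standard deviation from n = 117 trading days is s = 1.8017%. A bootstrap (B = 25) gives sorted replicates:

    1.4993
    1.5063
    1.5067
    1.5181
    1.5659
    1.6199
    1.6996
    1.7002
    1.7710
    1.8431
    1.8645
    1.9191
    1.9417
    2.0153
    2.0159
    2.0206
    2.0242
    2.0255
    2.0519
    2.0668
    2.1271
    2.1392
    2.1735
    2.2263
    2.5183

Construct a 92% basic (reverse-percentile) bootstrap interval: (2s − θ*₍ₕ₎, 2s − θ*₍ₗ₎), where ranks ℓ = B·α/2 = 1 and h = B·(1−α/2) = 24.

(1.3771, 2.1041)

Percentile endpoints at ranks 1 and 24: θ*₍1₎ = 1.4993, θ*₍24₎ = 2.2263.
Basic interval reflects these around s:
  lower = 2 × 1.8017 − 2.2263 = 1.3771
  upper = 2 × 1.8017 − 1.4993 = 2.1041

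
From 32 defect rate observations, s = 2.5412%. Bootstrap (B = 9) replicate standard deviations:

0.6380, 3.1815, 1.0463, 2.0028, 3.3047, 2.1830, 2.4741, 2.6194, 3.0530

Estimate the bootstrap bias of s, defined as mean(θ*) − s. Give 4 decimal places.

bias = −0.2631

mean(θ*) = (0.6380 + 3.1815 + 1.0463 + 2.0028 + 3.3047 + 2.1830 + 2.4741 + 2.6194 + 3.0530) / 9 = 2.27809
bias = 2.27809 − 2.5412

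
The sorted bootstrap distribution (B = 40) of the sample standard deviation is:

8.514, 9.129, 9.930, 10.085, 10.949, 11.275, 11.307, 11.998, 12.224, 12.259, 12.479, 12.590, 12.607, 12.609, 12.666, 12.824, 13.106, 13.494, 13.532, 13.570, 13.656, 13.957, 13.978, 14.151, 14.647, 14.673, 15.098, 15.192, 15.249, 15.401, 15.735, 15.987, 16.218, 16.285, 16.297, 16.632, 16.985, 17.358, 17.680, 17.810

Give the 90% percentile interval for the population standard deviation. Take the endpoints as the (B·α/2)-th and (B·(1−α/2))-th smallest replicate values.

α = 0.10; lower rank = 40 × 0.050 = 2; upper rank = 40 × 0.950 = 38.
The 2nd smallest replicate is 9.129; the 38th is 17.358.

(9.129, 17.358)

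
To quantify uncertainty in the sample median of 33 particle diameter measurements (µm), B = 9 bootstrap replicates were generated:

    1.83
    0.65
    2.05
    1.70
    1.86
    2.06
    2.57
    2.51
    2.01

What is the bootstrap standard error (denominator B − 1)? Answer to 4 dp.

Bootstrap SE is the standard deviation of the 9 replicate medians.
Mean of replicates: (1.83 + 0.65 + 2.05 + 1.70 + 1.86 + 2.06 + 2.57 + 2.51 + 2.01) / 9 = 17.24000 / 9 = 1.91556
Sum of squared deviations: (−0.08556)² + (−1.26556)² + (+0.13444)² + (−0.21556)² + (−0.05556)² + (+0.14444)² + (+0.65444)² + (+0.59444)² + (+0.09444)² = 2.48802
Variance = 2.48802 / 8 = 0.31100
SE* = √0.31100

SE* = 0.5577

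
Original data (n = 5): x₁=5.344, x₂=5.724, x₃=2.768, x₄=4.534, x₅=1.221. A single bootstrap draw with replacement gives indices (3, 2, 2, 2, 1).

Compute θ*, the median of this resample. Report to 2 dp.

θ* = 5.72

Resample values: 2.768, 5.724, 5.724, 5.724, 5.344.
Sorted: 2.768, 5.344, 5.724, 5.724, 5.724
Median = middle value = 5.72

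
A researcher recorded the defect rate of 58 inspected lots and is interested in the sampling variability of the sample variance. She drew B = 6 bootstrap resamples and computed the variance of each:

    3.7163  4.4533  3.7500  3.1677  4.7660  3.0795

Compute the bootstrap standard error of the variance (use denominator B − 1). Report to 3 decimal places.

SE* = 0.676

Bootstrap SE is the standard deviation of the 6 replicate variances.
Mean of replicates: (3.7163 + 4.4533 + 3.7500 + 3.1677 + 4.7660 + 3.0795) / 6 = 22.93280 / 6 = 3.82213
Sum of squared deviations: (−0.10583)² + (+0.63117)² + (−0.07213)² + (−0.65443)² + (+0.94387)² + (−0.74263)² = 2.28545
Variance = 2.28545 / 5 = 0.45709
SE* = √0.45709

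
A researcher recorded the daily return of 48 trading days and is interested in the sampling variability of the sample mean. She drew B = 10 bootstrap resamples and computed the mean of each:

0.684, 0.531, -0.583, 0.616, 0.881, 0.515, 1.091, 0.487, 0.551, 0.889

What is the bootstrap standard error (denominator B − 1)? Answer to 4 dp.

SE* = 0.4504

Bootstrap SE is the standard deviation of the 10 replicate means.
Mean of replicates: (0.684 + 0.531 + (-0.583) + 0.616 + 0.881 + 0.515 + 1.091 + 0.487 + 0.551 + 0.889) / 10 = 5.66200 / 10 = 0.56620
Sum of squared deviations: (+0.11780)² + (−0.03520)² + (−1.14920)² + (+0.04980)² + (+0.31480)² + (−0.05120)² + (+0.52480)² + (−0.07920)² + (−0.01520)² + (+0.32280)² = 1.82610
Variance = 1.82610 / 9 = 0.20290
SE* = √0.20290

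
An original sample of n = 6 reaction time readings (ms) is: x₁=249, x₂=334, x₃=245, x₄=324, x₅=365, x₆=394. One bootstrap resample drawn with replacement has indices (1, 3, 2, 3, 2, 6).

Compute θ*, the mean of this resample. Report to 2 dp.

Resample values: 249, 245, 334, 245, 334, 394.
Mean = (249 + 245 + 334 + 245 + 334 + 394) / 6 = 1801.0 / 6 = 300.17

θ* = 300.17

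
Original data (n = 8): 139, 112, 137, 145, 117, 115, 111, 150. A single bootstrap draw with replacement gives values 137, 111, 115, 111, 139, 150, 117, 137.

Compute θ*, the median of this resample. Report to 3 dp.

θ* = 127.000

Sorted: 111, 111, 115, 117, 137, 137, 139, 150
Median = average of the two middle values = 127.000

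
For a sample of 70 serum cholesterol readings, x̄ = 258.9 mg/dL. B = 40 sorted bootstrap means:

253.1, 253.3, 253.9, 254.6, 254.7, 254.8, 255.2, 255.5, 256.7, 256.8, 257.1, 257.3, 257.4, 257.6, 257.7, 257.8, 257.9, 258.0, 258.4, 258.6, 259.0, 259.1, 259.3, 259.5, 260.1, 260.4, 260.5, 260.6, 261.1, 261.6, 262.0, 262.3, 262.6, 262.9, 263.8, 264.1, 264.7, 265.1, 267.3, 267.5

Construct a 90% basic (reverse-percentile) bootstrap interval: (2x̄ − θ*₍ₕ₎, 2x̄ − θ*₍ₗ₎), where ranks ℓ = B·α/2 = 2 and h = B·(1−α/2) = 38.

(252.7, 264.5)

Percentile endpoints at ranks 2 and 38: θ*₍2₎ = 253.3, θ*₍38₎ = 265.1.
Basic interval reflects these around x̄:
  lower = 2 × 258.9 − 265.1 = 252.7
  upper = 2 × 258.9 − 253.3 = 264.5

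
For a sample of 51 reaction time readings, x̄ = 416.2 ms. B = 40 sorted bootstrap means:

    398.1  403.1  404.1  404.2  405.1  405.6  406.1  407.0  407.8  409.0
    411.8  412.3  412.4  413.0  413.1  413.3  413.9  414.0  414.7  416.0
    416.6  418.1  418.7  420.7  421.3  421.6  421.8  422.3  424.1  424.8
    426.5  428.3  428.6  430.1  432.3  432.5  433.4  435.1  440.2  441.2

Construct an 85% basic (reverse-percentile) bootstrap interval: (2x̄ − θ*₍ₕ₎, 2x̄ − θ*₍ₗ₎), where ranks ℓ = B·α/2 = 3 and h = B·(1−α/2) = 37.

(399.0, 428.3)

Percentile endpoints at ranks 3 and 37: θ*₍3₎ = 404.1, θ*₍37₎ = 433.4.
Basic interval reflects these around x̄:
  lower = 2 × 416.2 − 433.4 = 399.0
  upper = 2 × 416.2 − 404.1 = 428.3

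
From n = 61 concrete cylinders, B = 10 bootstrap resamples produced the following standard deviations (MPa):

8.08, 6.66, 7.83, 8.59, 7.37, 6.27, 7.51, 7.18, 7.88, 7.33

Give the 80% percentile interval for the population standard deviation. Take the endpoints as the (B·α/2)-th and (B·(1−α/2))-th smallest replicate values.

(6.27, 8.08)

Sorted replicates: 6.27, 6.66, 7.18, 7.33, 7.37, 7.51, 7.83, 7.88, 8.08, 8.59
α = 0.20; lower rank = 10 × 0.100 = 1; upper rank = 10 × 0.900 = 9.
The 1st smallest replicate is 6.27; the 9th is 8.08.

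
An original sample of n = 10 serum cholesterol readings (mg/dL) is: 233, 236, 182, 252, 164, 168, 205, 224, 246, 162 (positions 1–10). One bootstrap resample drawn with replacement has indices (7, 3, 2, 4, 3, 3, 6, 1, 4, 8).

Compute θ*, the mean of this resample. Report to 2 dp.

Resample values: 205, 182, 236, 252, 182, 182, 168, 233, 252, 224.
Mean = (205 + 182 + 236 + 252 + 182 + 182 + 168 + 233 + 252 + 224) / 10 = 2116.0 / 10 = 211.60

θ* = 211.60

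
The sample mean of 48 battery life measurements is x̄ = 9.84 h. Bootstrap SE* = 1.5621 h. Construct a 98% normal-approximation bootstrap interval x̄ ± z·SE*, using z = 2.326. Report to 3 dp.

(6.207, 13.473)

Margin = 2.326 × 1.5621 = 3.6334
Interval: 9.84 ± 3.6334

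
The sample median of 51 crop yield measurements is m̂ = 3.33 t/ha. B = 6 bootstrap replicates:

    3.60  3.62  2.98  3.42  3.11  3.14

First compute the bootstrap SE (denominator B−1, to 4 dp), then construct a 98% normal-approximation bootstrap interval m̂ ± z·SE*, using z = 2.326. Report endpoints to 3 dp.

(2.697, 3.963)

Mean of replicates = 3.3117; sum of squared deviations = 0.3701; SE* = √(0.3701/5) = 0.2721
Margin = 2.326 × 0.2721 = 0.6329
Interval: 3.33 ± 0.6329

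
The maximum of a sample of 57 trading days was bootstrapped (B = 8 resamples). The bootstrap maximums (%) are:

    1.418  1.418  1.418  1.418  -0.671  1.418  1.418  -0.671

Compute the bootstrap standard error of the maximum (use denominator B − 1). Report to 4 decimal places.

SE* = 0.9670

Bootstrap SE is the standard deviation of the 8 replicate maximums.
Mean of replicates: (1.418 + 1.418 + 1.418 + 1.418 + (-0.671) + 1.418 + 1.418 + (-0.671)) / 8 = 7.16600 / 8 = 0.89575
Sum of squared deviations: (+0.52225)² + (+0.52225)² + (+0.52225)² + (+0.52225)² + (−1.56675)² + (+0.52225)² + (+0.52225)² + (−1.56675)² = 6.54588
Variance = 6.54588 / 7 = 0.93513
SE* = √0.93513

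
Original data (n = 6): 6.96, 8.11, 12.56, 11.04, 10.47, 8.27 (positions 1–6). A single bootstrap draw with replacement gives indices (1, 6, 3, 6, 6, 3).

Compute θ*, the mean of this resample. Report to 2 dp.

θ* = 9.48

Resample values: 6.96, 8.27, 12.56, 8.27, 8.27, 12.56.
Mean = (6.96 + 8.27 + 12.56 + 8.27 + 8.27 + 12.56) / 6 = 56.890 / 6 = 9.48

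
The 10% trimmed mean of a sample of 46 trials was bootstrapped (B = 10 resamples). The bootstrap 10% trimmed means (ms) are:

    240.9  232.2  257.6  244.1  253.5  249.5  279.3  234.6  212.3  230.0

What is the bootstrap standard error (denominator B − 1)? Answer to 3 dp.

SE* = 18.215

Bootstrap SE is the standard deviation of the 10 replicate 10% trimmed means.
Mean of replicates: (240.9 + 232.2 + 257.6 + 244.1 + 253.5 + 249.5 + 279.3 + 234.6 + 212.3 + 230.0) / 10 = 2434.0000 / 10 = 243.4000
Sum of squared deviations: (−2.5000)² + (−11.2000)² + (+14.2000)² + (+0.7000)² + (+10.1000)² + (+6.1000)² + (+35.9000)² + (−8.8000)² + (−31.1000)² + (−13.4000)² = 2986.0600
Variance = 2986.0600 / 9 = 331.7844
SE* = √331.7844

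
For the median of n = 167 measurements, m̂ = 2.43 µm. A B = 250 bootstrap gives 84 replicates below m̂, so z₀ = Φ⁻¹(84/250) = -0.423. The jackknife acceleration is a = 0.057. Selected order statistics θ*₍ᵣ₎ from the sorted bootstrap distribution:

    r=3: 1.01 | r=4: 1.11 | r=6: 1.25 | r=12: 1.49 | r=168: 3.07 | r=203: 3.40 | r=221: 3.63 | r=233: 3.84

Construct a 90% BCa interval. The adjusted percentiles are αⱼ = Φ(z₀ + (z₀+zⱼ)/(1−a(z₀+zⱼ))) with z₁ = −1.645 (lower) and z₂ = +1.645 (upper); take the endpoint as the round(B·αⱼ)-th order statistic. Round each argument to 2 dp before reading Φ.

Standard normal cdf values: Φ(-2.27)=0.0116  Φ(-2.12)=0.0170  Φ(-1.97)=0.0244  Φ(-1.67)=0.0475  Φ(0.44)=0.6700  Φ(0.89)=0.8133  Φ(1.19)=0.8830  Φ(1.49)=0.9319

(1.01, 3.40)

Lower: z₀ + z₁ = -0.423 + (-1.645) = -2.068; 1 − a(z₀+z₁) = 1 − (0.057)(-2.068) = 1.1179; argument = -0.423 + (-2.068)/1.1179 = -2.2729 → -2.27.
α₁ = Φ(-2.27) = 0.0116; rank = round(250 × 0.0116) = 3; θ*₍3₎ = 1.01.
Upper: z₀ + z₂ = 1.222; 1 − a(z₀+z₂) = 0.9303; argument = 0.8905 → 0.89; α₂ = 0.8133; rank = 203; θ*₍203₎ = 3.40.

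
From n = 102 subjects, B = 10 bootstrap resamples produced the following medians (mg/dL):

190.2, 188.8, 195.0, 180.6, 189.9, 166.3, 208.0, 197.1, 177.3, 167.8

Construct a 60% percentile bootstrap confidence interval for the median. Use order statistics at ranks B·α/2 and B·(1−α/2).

Sorted replicates: 166.3, 167.8, 177.3, 180.6, 188.8, 189.9, 190.2, 195.0, 197.1, 208.0
α = 0.40; lower rank = 10 × 0.200 = 2; upper rank = 10 × 0.800 = 8.
The 2nd smallest replicate is 167.8; the 8th is 195.0.

(167.8, 195.0)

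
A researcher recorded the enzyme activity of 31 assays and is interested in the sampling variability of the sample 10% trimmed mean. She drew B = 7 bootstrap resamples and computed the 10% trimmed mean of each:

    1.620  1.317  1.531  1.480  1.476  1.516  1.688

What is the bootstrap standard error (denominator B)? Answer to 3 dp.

SE* = 0.109

Bootstrap SE is the standard deviation of the 7 replicate 10% trimmed means.
Mean of replicates: (1.620 + 1.317 + 1.531 + 1.480 + 1.476 + 1.516 + 1.688) / 7 = 10.6280 / 7 = 1.5183
Sum of squared deviations: (+0.1017)² + (−0.2013)² + (+0.0127)² + (−0.0383)² + (−0.0423)² + (−0.0023)² + (+0.1697)² = 0.0831
Variance = 0.0831 / 7 = 0.0119
SE* = √0.0119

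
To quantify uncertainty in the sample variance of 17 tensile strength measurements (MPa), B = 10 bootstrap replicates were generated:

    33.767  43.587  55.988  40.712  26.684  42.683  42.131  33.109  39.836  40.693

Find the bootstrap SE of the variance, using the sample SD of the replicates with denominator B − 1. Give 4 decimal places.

SE* = 7.7805

Bootstrap SE is the standard deviation of the 10 replicate variances.
Mean of replicates: (33.767 + 43.587 + 55.988 + 40.712 + 26.684 + 42.683 + 42.131 + 33.109 + 39.836 + 40.693) / 10 = 399.19000 / 10 = 39.91900
Sum of squared deviations: (−6.15200)² + (+3.66800)² + (+16.06900)² + (+0.79300)² + (−13.23500)² + (+2.76400)² + (+2.21200)² + (−6.81000)² + (−0.08300)² + (+0.77400)² = 544.82287
Variance = 544.82287 / 9 = 60.53587
SE* = √60.53587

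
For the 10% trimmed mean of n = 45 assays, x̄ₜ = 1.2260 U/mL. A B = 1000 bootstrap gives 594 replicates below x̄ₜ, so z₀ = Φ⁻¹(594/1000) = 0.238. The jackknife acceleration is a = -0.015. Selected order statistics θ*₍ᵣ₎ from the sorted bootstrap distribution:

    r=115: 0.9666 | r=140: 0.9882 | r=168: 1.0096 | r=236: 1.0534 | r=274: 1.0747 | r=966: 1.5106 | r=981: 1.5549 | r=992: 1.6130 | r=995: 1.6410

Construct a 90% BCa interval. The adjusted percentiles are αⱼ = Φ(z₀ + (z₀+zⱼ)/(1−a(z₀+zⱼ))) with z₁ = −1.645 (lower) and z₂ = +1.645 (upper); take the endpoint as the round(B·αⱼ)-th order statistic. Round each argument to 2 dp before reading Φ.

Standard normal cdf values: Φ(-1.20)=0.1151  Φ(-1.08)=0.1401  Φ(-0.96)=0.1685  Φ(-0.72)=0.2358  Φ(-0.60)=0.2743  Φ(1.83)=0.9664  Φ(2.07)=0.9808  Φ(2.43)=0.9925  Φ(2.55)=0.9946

(0.9666, 1.5549)

Lower: z₀ + z₁ = 0.238 + (-1.645) = -1.407; 1 − a(z₀+z₁) = 1 − (-0.015)(-1.407) = 0.9789; argument = 0.238 + (-1.407)/0.9789 = -1.1993 → -1.20.
α₁ = Φ(-1.20) = 0.1151; rank = round(1000 × 0.1151) = 115; θ*₍115₎ = 0.9666.
Upper: z₀ + z₂ = 1.883; 1 − a(z₀+z₂) = 1.0282; argument = 2.0693 → 2.07; α₂ = 0.9808; rank = 981; θ*₍981₎ = 1.5549.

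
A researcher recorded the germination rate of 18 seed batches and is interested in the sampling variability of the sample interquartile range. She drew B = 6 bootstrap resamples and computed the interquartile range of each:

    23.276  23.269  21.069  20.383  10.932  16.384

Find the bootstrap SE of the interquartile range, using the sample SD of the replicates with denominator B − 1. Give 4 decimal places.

Bootstrap SE is the standard deviation of the 6 replicate interquartile ranges.
Mean of replicates: (23.276 + 23.269 + 21.069 + 20.383 + 10.932 + 16.384) / 6 = 115.31300 / 6 = 19.21883
Sum of squared deviations: (+4.05717)² + (+4.05017)² + (+1.85017)² + (+1.16417)² + (−8.28683)² + (−2.83483)² = 114.35074
Variance = 114.35074 / 5 = 22.87015
SE* = √22.87015

SE* = 4.7823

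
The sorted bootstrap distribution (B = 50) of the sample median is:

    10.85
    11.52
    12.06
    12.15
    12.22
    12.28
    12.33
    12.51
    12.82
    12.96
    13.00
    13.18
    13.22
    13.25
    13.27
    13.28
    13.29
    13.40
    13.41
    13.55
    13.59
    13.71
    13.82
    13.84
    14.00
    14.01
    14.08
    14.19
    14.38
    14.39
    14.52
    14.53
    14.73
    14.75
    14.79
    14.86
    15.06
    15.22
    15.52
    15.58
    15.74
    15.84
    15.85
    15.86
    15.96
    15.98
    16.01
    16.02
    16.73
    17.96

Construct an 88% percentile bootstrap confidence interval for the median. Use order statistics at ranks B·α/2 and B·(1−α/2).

(12.06, 16.01)

α = 0.12; lower rank = 50 × 0.060 = 3; upper rank = 50 × 0.940 = 47.
The 3rd smallest replicate is 12.06; the 47th is 16.01.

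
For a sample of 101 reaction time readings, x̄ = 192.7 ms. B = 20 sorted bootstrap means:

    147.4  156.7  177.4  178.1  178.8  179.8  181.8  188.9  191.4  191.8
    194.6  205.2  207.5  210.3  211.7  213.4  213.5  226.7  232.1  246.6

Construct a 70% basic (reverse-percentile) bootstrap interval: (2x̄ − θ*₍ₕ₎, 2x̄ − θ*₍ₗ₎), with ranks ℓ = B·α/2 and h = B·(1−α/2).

Percentile endpoints at ranks 3 and 17: θ*₍3₎ = 177.4, θ*₍17₎ = 213.5.
Basic interval reflects these around x̄:
  lower = 2 × 192.7 − 213.5 = 171.9
  upper = 2 × 192.7 − 177.4 = 208.0

(171.9, 208.0)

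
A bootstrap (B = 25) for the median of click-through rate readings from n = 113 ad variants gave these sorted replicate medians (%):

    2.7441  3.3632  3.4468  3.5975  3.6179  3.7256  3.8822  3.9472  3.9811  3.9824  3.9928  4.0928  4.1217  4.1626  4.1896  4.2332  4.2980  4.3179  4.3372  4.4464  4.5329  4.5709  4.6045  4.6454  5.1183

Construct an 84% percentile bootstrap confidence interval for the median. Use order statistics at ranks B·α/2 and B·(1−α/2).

α = 0.16; lower rank = 25 × 0.080 = 2; upper rank = 25 × 0.920 = 23.
The 2nd smallest replicate is 3.3632; the 23rd is 4.6045.

(3.3632, 4.6045)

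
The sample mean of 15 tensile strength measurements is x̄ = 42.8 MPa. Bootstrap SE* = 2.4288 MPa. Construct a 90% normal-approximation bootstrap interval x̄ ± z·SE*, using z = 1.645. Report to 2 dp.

(38.80, 46.80)

Margin = 1.645 × 2.4288 = 3.995
Interval: 42.8 ± 3.995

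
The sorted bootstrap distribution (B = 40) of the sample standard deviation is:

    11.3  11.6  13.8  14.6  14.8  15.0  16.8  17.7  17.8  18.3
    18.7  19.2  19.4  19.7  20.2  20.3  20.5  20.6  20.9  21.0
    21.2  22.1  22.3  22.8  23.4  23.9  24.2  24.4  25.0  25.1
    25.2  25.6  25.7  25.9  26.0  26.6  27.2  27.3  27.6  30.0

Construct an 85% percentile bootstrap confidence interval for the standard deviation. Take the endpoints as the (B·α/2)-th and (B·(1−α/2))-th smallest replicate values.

(13.8, 27.2)

α = 0.15; lower rank = 40 × 0.075 = 3; upper rank = 40 × 0.925 = 37.
The 3rd smallest replicate is 13.8; the 37th is 27.2.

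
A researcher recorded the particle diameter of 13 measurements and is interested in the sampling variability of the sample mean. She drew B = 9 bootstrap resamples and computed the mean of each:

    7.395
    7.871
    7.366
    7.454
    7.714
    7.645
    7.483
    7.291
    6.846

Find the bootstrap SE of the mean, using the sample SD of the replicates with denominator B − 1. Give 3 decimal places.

Bootstrap SE is the standard deviation of the 9 replicate means.
Mean of replicates: (7.395 + 7.871 + 7.366 + 7.454 + 7.714 + 7.645 + 7.483 + 7.291 + 6.846) / 9 = 67.0650 / 9 = 7.4517
Sum of squared deviations: (−0.0567)² + (+0.4193)² + (−0.0857)² + (+0.0023)² + (+0.2623)² + (+0.1933)² + (+0.0313)² + (−0.1607)² + (−0.6057)² = 0.6862
Variance = 0.6862 / 8 = 0.0858
SE* = √0.0858

SE* = 0.293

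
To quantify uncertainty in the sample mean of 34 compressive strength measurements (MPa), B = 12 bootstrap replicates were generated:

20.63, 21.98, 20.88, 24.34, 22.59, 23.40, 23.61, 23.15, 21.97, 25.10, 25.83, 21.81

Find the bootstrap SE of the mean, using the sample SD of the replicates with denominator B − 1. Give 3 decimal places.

SE* = 1.610

Bootstrap SE is the standard deviation of the 12 replicate means.
Mean of replicates: (20.63 + 21.98 + 20.88 + 24.34 + 22.59 + 23.40 + 23.61 + 23.15 + 21.97 + 25.10 + 25.83 + 21.81) / 12 = 275.2900 / 12 = 22.9408
Sum of squared deviations: (−2.3108)² + (−0.9608)² + (−2.0608)² + (+1.3992)² + (−0.3508)² + (+0.4592)² + (+0.6692)² + (+0.2092)² + (−0.9708)² + (+2.1592)² + (+2.8892)² + (−1.1308)² = 28.5239
Variance = 28.5239 / 11 = 2.5931
SE* = √2.5931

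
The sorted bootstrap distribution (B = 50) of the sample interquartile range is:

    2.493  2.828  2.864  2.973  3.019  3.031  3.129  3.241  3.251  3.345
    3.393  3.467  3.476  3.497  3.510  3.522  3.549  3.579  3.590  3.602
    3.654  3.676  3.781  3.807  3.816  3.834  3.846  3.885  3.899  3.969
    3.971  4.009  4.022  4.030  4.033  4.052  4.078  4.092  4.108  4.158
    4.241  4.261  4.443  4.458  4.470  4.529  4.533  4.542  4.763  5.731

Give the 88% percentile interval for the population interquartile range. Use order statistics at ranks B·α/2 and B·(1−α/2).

(2.864, 4.533)

α = 0.12; lower rank = 50 × 0.060 = 3; upper rank = 50 × 0.940 = 47.
The 3rd smallest replicate is 2.864; the 47th is 4.533.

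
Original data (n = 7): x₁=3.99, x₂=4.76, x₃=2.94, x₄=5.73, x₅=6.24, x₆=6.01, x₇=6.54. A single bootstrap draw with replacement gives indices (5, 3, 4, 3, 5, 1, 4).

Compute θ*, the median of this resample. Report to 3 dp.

θ* = 5.730

Resample values: 6.24, 2.94, 5.73, 2.94, 6.24, 3.99, 5.73.
Sorted: 2.94, 2.94, 3.99, 5.73, 5.73, 6.24, 6.24
Median = middle value = 5.730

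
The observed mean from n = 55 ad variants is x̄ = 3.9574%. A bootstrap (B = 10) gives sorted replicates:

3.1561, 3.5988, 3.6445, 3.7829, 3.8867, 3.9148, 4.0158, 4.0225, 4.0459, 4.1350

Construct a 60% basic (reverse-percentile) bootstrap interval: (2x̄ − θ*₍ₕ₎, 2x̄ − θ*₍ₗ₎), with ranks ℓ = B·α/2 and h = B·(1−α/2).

Percentile endpoints at ranks 2 and 8: θ*₍2₎ = 3.5988, θ*₍8₎ = 4.0225.
Basic interval reflects these around x̄:
  lower = 2 × 3.9574 − 4.0225 = 3.8923
  upper = 2 × 3.9574 − 3.5988 = 4.3160

(3.8923, 4.3160)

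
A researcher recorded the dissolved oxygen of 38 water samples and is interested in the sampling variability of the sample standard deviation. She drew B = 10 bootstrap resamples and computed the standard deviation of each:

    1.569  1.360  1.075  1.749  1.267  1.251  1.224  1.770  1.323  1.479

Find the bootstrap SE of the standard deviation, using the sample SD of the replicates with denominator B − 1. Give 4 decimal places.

SE* = 0.2302

Bootstrap SE is the standard deviation of the 10 replicate standard deviations.
Mean of replicates: (1.569 + 1.360 + 1.075 + 1.749 + 1.267 + 1.251 + 1.224 + 1.770 + 1.323 + 1.479) / 10 = 14.06700 / 10 = 1.40670
Sum of squared deviations: (+0.16230)² + (−0.04670)² + (−0.33170)² + (+0.34230)² + (−0.13970)² + (−0.15570)² + (−0.18270)² + (+0.36330)² + (−0.08370)² + (+0.07230)² = 0.47707
Variance = 0.47707 / 9 = 0.05301
SE* = √0.05301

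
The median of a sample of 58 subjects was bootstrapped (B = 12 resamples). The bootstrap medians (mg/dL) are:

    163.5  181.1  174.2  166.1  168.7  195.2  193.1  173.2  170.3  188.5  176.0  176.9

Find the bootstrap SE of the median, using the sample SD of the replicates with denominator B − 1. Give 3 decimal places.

SE* = 10.344

Bootstrap SE is the standard deviation of the 12 replicate medians.
Mean of replicates: (163.5 + 181.1 + 174.2 + 166.1 + 168.7 + 195.2 + 193.1 + 173.2 + 170.3 + 188.5 + 176.0 + 176.9) / 12 = 2126.8000 / 12 = 177.2333
Sum of squared deviations: (−13.7333)² + (+3.8667)² + (−3.0333)² + (−11.1333)² + (−8.5333)² + (+17.9667)² + (+15.8667)² + (−4.0333)² + (−6.9333)² + (+11.2667)² + (−1.2333)² + (−0.3333)² = 1176.9867
Variance = 1176.9867 / 11 = 106.9988
SE* = √106.9988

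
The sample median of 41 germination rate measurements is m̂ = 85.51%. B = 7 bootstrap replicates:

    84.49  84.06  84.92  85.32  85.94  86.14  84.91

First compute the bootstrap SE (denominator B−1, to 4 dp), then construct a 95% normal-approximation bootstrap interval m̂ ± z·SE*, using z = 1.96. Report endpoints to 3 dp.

Mean of replicates = 85.1114; sum of squared deviations = 3.3569; SE* = √(3.3569/6) = 0.7480
Margin = 1.96 × 0.7480 = 1.4661
Interval: 85.51 ± 1.4661

(84.044, 86.976)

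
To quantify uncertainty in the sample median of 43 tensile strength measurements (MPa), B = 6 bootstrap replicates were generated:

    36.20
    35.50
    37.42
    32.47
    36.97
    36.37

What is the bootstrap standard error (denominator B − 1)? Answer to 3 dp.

SE* = 1.769

Bootstrap SE is the standard deviation of the 6 replicate medians.
Mean of replicates: (36.20 + 35.50 + 37.42 + 32.47 + 36.97 + 36.37) / 6 = 214.9300 / 6 = 35.8217
Sum of squared deviations: (+0.3783)² + (−0.3217)² + (+1.5983)² + (−3.3517)² + (+1.1483)² + (+0.5483)² = 15.6543
Variance = 15.6543 / 5 = 3.1309
SE* = √3.1309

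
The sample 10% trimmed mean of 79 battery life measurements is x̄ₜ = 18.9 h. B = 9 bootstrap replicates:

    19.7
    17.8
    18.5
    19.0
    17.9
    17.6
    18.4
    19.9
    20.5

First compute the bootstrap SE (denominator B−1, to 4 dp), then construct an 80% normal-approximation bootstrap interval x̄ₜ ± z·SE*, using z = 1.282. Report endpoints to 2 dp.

Mean of replicates = 18.8111; sum of squared deviations = 8.4489; SE* = √(8.4489/8) = 1.0277
Margin = 1.282 × 1.0277 = 1.318
Interval: 18.9 ± 1.318

(17.58, 20.22)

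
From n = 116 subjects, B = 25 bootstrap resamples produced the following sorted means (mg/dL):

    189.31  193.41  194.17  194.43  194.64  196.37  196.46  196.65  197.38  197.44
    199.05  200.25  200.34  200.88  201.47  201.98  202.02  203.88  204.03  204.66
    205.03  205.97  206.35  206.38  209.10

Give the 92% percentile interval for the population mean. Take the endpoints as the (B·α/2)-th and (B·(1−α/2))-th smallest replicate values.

α = 0.08; lower rank = 25 × 0.040 = 1; upper rank = 25 × 0.960 = 24.
The 1st smallest replicate is 189.31; the 24th is 206.38.

(189.31, 206.38)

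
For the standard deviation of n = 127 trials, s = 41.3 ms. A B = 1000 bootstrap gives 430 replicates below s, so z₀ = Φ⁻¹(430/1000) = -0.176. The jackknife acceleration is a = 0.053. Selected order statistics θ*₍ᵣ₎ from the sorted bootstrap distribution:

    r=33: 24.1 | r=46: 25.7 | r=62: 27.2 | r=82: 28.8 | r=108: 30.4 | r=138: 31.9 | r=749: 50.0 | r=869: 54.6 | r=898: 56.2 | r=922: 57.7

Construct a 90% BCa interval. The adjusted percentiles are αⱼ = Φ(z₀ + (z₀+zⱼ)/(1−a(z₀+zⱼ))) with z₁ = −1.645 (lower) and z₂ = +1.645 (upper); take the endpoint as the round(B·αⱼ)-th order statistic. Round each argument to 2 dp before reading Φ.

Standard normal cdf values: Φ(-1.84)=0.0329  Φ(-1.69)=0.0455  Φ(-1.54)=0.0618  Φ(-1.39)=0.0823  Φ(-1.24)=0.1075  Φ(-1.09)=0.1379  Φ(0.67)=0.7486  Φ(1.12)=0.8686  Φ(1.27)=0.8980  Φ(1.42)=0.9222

(24.1, 57.7)

Lower: z₀ + z₁ = -0.176 + (-1.645) = -1.821; 1 − a(z₀+z₁) = 1 − (0.053)(-1.821) = 1.0965; argument = -0.176 + (-1.821)/1.0965 = -1.8367 → -1.84.
α₁ = Φ(-1.84) = 0.0329; rank = round(1000 × 0.0329) = 33; θ*₍33₎ = 24.1.
Upper: z₀ + z₂ = 1.469; 1 − a(z₀+z₂) = 0.9221; argument = 1.4170 → 1.42; α₂ = 0.9222; rank = 922; θ*₍922₎ = 57.7.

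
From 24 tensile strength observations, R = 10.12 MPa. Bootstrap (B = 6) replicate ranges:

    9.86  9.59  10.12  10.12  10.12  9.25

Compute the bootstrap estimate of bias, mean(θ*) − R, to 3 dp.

mean(θ*) = (9.86 + 9.59 + 10.12 + 10.12 + 10.12 + 9.25) / 6 = 9.8433
bias = 9.8433 − 10.12

bias = −0.277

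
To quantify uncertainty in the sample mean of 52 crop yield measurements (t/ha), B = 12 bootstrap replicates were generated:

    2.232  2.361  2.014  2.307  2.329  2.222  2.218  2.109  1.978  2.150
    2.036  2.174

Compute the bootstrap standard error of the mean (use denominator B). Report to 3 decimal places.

Bootstrap SE is the standard deviation of the 12 replicate means.
Mean of replicates: (2.232 + 2.361 + 2.014 + 2.307 + 2.329 + 2.222 + 2.218 + 2.109 + 1.978 + 2.150 + 2.036 + 2.174) / 12 = 26.1300 / 12 = 2.1775
Sum of squared deviations: (+0.0545)² + (+0.1835)² + (−0.1635)² + (+0.1295)² + (+0.1515)² + (+0.0445)² + (+0.0405)² + (−0.0685)² + (−0.1995)² + (−0.0275)² + (−0.1415)² + (−0.0035)² = 0.1720
Variance = 0.1720 / 12 = 0.0143
SE* = √0.0143

SE* = 0.120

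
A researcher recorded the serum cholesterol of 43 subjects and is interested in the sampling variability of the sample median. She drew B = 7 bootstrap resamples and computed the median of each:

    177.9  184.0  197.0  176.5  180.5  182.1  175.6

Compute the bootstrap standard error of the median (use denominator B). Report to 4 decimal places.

Bootstrap SE is the standard deviation of the 7 replicate medians.
Mean of replicates: (177.9 + 184.0 + 197.0 + 176.5 + 180.5 + 182.1 + 175.6) / 7 = 1273.60000 / 7 = 181.94286
Sum of squared deviations: (−4.04286)² + (+2.05714)² + (+15.05714)² + (−5.44286)² + (−1.44286)² + (+0.15714)² + (−6.34286)² = 319.25714
Variance = 319.25714 / 7 = 45.60816
SE* = √45.60816

SE* = 6.7534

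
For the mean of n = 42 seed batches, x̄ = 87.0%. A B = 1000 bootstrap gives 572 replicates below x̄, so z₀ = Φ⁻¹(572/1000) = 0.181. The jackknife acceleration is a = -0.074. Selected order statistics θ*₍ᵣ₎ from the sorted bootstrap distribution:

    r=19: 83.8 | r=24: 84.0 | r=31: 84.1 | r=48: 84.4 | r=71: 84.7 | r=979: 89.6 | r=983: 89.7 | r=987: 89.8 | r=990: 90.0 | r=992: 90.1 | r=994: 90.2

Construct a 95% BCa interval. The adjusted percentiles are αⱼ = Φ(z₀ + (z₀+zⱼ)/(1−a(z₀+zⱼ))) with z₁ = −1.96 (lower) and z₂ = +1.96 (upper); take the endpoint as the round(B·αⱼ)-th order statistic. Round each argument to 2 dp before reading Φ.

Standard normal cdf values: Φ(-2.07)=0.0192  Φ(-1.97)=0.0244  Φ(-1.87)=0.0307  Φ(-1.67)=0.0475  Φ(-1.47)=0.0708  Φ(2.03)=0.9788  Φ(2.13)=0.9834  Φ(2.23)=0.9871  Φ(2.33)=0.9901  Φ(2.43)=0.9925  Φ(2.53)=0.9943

Lower: z₀ + z₁ = 0.181 + (-1.960) = -1.779; 1 − a(z₀+z₁) = 1 − (-0.074)(-1.779) = 0.8684; argument = 0.181 + (-1.779)/0.8684 = -1.8677 → -1.87.
α₁ = Φ(-1.87) = 0.0307; rank = round(1000 × 0.0307) = 31; θ*₍31₎ = 84.1.
Upper: z₀ + z₂ = 2.141; 1 − a(z₀+z₂) = 1.1584; argument = 2.0292 → 2.03; α₂ = 0.9788; rank = 979; θ*₍979₎ = 89.6.

(84.1, 89.6)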